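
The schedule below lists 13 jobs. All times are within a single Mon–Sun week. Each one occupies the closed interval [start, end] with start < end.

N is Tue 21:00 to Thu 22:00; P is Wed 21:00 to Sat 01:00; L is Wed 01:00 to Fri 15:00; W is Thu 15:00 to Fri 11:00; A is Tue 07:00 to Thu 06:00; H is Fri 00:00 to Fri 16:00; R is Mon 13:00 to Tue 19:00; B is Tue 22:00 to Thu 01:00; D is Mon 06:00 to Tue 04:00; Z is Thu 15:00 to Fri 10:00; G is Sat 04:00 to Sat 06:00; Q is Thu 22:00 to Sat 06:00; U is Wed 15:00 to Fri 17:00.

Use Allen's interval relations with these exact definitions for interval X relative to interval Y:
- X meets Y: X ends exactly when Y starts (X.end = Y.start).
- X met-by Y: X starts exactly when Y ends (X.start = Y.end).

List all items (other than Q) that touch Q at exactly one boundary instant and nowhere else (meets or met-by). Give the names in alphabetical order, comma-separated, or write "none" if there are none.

N

Target Q = [Thu 22:00, Sat 06:00].
A [Tue 07:00, Thu 06:00] → before → no.
B [Tue 22:00, Thu 01:00] → before → no.
D [Mon 06:00, Tue 04:00] → before → no.
G [Sat 04:00, Sat 06:00] → finishes → no.
H [Fri 00:00, Fri 16:00] → during → no.
L [Wed 01:00, Fri 15:00] → overlaps → no.
N [Tue 21:00, Thu 22:00] → meets → yes.
P [Wed 21:00, Sat 01:00] → overlaps → no.
R [Mon 13:00, Tue 19:00] → before → no.
U [Wed 15:00, Fri 17:00] → overlaps → no.
W [Thu 15:00, Fri 11:00] → overlaps → no.
Z [Thu 15:00, Fri 10:00] → overlaps → no.
Result: N.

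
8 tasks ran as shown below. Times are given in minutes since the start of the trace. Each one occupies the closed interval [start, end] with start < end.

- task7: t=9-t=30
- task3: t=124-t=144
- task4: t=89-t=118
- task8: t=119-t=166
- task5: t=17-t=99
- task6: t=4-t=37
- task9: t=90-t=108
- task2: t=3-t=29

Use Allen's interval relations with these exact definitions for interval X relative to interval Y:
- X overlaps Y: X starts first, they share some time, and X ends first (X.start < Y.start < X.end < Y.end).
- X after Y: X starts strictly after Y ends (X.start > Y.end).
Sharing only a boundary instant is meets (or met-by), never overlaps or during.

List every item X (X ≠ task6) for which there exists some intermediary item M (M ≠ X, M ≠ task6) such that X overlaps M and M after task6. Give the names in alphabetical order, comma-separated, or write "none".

task5

Target task6 = [t=4, t=37].
Intermediaries M with M after task6: task3, task4, task8, task9.
Via task3 — items with X overlaps task3: none.
Via task4 — items with X overlaps task4: task5.
Via task8 — items with X overlaps task8: none.
Via task9 — items with X overlaps task9: task5.
Union: task5.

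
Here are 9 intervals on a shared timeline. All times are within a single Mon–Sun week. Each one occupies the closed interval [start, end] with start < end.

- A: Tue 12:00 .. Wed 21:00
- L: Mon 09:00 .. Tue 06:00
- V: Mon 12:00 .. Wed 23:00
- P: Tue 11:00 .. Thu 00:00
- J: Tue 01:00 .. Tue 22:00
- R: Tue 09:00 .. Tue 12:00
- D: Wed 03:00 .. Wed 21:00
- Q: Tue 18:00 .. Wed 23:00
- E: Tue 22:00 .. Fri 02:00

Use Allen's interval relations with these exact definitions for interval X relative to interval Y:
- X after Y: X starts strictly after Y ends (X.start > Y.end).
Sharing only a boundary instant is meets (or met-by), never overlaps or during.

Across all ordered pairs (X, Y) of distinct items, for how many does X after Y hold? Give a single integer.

Checking all 72 ordered pairs for relation 'after'; matching pairs in alphabetical order:
(A, L): A after L ✓
(D, J): D after J ✓
(D, L): D after L ✓
(D, R): D after R ✓
(E, L): E after L ✓
(E, R): E after R ✓
(P, L): P after L ✓
(Q, L): Q after L ✓
(Q, R): Q after R ✓
(R, L): R after L ✓
Count: 10.

10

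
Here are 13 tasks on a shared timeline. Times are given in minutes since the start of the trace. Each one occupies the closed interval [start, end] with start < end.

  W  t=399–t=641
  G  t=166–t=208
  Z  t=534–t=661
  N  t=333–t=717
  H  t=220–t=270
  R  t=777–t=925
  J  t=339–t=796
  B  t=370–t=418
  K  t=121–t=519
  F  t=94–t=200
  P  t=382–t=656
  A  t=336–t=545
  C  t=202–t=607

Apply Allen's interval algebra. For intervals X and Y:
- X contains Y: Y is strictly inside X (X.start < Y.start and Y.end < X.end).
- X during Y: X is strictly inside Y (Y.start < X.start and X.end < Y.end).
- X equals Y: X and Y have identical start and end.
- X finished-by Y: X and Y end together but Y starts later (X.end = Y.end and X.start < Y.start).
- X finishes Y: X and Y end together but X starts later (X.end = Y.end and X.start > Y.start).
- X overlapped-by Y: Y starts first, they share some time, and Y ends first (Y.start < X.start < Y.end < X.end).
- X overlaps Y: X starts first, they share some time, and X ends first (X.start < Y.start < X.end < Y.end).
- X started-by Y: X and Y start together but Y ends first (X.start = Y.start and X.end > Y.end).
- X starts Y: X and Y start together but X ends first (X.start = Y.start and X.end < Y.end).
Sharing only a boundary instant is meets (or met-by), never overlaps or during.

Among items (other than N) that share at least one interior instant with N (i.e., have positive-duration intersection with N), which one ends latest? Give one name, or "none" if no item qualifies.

J

Target N = [t=333, t=717].
A [t=336, t=545] → during → candidate.
B [t=370, t=418] → during → candidate.
C [t=202, t=607] → overlaps → candidate.
F [t=94, t=200] → before → excluded.
G [t=166, t=208] → before → excluded.
H [t=220, t=270] → before → excluded.
J [t=339, t=796] → overlapped-by → candidate.
K [t=121, t=519] → overlaps → candidate.
P [t=382, t=656] → during → candidate.
R [t=777, t=925] → after → excluded.
W [t=399, t=641] → during → candidate.
Z [t=534, t=661] → during → candidate.
Among candidates, latest end is t=796 → J.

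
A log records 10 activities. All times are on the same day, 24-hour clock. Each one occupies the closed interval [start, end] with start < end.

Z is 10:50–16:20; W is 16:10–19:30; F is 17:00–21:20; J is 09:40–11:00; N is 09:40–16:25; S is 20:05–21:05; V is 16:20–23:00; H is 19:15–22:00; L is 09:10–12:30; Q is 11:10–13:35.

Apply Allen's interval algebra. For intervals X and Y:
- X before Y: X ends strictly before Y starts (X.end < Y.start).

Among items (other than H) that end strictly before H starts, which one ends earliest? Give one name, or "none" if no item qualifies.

Target H = [19:15, 22:00].
F [17:00, 21:20] → overlaps → excluded.
J [09:40, 11:00] → before → candidate.
L [09:10, 12:30] → before → candidate.
N [09:40, 16:25] → before → candidate.
Q [11:10, 13:35] → before → candidate.
S [20:05, 21:05] → during → excluded.
V [16:20, 23:00] → contains → excluded.
W [16:10, 19:30] → overlaps → excluded.
Z [10:50, 16:20] → before → candidate.
Among candidates, earliest end is 11:00 → J.

J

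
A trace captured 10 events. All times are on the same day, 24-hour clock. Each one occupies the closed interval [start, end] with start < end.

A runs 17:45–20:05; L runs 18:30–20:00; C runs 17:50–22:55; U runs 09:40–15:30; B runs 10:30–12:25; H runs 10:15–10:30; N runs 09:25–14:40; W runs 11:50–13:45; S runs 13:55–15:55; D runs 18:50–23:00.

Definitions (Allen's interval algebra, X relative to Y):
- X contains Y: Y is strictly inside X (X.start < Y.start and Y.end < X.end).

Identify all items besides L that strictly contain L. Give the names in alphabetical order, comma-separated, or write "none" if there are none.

Target L = [18:30, 20:00].
A [17:45, 20:05] → contains → yes.
B [10:30, 12:25] → before → no.
C [17:50, 22:55] → contains → yes.
D [18:50, 23:00] → overlapped-by → no.
H [10:15, 10:30] → before → no.
N [09:25, 14:40] → before → no.
S [13:55, 15:55] → before → no.
U [09:40, 15:30] → before → no.
W [11:50, 13:45] → before → no.
Result: A, C.

A, C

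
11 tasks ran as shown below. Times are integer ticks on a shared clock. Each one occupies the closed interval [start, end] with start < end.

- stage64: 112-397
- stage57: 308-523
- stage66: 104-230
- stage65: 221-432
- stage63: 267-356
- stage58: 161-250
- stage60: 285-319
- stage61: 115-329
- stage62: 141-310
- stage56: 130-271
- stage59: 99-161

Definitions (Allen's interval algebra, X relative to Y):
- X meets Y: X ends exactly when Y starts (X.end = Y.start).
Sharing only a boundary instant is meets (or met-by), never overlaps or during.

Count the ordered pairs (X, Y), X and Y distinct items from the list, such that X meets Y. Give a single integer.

1

Checking all 110 ordered pairs for relation 'meets'; matching pairs in alphabetical order:
(stage59, stage58): stage59 meets stage58 ✓
Count: 1.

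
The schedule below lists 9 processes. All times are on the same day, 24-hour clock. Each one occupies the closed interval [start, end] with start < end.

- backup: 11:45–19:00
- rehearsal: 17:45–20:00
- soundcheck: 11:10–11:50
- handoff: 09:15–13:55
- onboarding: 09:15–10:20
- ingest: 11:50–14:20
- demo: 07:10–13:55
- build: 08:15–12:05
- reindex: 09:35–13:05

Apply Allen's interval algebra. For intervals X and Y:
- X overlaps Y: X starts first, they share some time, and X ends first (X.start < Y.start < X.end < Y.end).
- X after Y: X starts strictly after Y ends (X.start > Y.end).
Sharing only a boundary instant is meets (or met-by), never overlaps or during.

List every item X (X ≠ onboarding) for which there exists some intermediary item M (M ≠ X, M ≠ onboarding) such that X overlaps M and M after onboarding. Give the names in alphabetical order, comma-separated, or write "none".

Target onboarding = [09:15, 10:20].
Intermediaries M with M after onboarding: backup, ingest, rehearsal, soundcheck.
Via backup — items with X overlaps backup: build, demo, handoff, reindex, soundcheck.
Via ingest — items with X overlaps ingest: build, demo, handoff, reindex.
Via rehearsal — items with X overlaps rehearsal: backup.
Via soundcheck — items with X overlaps soundcheck: none.
Union: backup, build, demo, handoff, reindex, soundcheck.

backup, build, demo, handoff, reindex, soundcheck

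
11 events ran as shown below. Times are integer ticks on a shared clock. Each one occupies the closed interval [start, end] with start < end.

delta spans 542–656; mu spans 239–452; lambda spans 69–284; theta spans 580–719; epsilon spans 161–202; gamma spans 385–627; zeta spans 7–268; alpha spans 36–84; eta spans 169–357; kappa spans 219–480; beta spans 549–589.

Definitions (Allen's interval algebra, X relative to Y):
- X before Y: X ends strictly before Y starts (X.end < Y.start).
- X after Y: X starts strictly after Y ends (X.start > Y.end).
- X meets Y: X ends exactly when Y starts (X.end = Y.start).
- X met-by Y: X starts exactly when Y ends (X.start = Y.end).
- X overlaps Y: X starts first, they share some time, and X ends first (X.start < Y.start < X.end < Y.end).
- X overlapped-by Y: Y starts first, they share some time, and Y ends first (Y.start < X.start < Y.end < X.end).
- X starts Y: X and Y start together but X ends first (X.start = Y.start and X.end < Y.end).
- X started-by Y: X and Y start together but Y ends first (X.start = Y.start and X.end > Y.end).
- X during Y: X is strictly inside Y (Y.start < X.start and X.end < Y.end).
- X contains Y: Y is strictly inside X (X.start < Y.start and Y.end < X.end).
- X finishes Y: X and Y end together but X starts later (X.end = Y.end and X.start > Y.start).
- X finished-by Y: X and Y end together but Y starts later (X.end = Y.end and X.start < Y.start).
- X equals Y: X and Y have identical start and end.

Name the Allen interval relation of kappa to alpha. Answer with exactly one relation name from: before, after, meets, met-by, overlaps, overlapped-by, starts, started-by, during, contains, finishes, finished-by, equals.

kappa = [219, 480]; alpha = [36, 84].
Compare endpoints: kappa.start > alpha.start, kappa.start > alpha.end, kappa.end > alpha.start, kappa.end > alpha.end.
That pattern is 'after'.

after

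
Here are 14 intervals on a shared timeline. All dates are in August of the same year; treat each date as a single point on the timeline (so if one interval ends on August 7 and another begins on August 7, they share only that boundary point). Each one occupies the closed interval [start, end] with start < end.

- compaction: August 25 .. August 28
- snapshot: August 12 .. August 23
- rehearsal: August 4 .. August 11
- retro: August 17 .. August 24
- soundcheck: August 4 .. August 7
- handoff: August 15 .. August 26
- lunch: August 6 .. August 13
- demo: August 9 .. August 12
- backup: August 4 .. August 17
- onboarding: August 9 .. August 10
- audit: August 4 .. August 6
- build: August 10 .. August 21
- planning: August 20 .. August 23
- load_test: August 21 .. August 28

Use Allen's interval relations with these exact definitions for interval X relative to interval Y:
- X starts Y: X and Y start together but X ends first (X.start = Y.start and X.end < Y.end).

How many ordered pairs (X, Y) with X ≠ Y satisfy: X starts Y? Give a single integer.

Checking all 182 ordered pairs for relation 'starts'; matching pairs in alphabetical order:
(audit, backup): audit starts backup ✓
(audit, rehearsal): audit starts rehearsal ✓
(audit, soundcheck): audit starts soundcheck ✓
(onboarding, demo): onboarding starts demo ✓
(rehearsal, backup): rehearsal starts backup ✓
(soundcheck, backup): soundcheck starts backup ✓
(soundcheck, rehearsal): soundcheck starts rehearsal ✓
Count: 7.

7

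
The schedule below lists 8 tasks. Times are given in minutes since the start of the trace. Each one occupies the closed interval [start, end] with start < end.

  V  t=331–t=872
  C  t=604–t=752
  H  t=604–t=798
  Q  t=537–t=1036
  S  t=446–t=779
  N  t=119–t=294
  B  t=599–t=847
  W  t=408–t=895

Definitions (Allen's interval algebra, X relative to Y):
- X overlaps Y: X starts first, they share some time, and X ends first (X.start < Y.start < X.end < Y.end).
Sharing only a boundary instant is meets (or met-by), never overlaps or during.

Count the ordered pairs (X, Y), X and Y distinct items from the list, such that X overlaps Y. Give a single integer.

Checking all 56 ordered pairs for relation 'overlaps'; matching pairs in alphabetical order:
(S, B): S overlaps B ✓
(S, H): S overlaps H ✓
(S, Q): S overlaps Q ✓
(V, Q): V overlaps Q ✓
(V, W): V overlaps W ✓
(W, Q): W overlaps Q ✓
Count: 6.

6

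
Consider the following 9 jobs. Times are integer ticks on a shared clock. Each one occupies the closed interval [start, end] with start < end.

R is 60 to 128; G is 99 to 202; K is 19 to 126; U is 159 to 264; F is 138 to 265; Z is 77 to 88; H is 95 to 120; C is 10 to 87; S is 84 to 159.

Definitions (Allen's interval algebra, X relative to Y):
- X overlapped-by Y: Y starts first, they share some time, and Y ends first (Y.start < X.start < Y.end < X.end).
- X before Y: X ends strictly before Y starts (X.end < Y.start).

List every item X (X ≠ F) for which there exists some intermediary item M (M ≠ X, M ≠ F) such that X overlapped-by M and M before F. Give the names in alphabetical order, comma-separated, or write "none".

Target F = [138, 265].
Intermediaries M with M before F: C, H, K, R, Z.
Via C — items with X overlapped-by C: K, R, S, Z.
Via H — items with X overlapped-by H: G.
Via K — items with X overlapped-by K: G, R, S.
Via R — items with X overlapped-by R: G, S.
Via Z — items with X overlapped-by Z: S.
Union: G, K, R, S, Z.

G, K, R, S, Z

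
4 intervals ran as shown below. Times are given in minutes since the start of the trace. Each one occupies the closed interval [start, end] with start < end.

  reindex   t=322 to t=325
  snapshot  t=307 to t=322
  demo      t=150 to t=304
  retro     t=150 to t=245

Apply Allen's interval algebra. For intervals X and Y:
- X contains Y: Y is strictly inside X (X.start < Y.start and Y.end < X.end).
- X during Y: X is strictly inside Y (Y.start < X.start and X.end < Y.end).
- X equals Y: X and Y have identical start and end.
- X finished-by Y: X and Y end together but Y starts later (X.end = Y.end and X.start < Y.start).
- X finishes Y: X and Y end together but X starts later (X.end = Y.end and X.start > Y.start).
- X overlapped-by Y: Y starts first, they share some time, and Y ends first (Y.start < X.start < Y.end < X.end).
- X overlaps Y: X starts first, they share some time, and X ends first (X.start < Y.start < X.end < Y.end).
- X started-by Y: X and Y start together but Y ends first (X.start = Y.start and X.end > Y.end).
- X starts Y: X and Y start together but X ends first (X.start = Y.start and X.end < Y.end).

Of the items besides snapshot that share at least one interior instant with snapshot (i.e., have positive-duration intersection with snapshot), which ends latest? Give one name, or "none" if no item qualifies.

Target snapshot = [t=307, t=322].
demo [t=150, t=304] → before → excluded.
reindex [t=322, t=325] → met-by → excluded.
retro [t=150, t=245] → before → excluded.
No candidates → none.

none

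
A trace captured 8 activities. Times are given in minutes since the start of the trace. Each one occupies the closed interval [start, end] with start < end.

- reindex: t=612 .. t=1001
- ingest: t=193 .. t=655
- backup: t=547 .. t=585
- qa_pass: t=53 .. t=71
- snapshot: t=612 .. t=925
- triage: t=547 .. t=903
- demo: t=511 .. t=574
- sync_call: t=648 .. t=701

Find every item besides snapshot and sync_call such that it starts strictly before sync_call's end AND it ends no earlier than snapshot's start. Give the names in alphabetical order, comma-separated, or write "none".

ingest, reindex, triage

Conditions: its start is strictly before sync_call's end (X.start < t=701) AND its end is no earlier than snapshot's start (X.end >= t=612).
backup: start t=547 < t=701? ✓; end t=585 >= t=612? ✗ → no.
demo: start t=511 < t=701? ✓; end t=574 >= t=612? ✗ → no.
ingest: start t=193 < t=701? ✓; end t=655 >= t=612? ✓ → yes.
qa_pass: start t=53 < t=701? ✓; end t=71 >= t=612? ✗ → no.
reindex: start t=612 < t=701? ✓; end t=1001 >= t=612? ✓ → yes.
triage: start t=547 < t=701? ✓; end t=903 >= t=612? ✓ → yes.
Result: ingest, reindex, triage.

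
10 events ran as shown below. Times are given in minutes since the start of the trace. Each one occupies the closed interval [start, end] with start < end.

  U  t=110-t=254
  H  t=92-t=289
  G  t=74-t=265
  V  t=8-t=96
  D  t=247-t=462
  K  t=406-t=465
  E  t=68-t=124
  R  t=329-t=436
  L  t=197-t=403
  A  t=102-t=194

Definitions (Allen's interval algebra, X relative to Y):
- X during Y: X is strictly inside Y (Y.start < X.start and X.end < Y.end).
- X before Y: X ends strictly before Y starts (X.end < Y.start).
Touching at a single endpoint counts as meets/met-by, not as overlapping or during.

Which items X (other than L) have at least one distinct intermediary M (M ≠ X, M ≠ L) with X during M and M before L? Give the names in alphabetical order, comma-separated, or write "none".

Target L = [t=197, t=403].
Intermediaries M with M before L: A, E, V.
Via A — items with X during A: none.
Via E — items with X during E: none.
Via V — items with X during V: none.
Union: none.

none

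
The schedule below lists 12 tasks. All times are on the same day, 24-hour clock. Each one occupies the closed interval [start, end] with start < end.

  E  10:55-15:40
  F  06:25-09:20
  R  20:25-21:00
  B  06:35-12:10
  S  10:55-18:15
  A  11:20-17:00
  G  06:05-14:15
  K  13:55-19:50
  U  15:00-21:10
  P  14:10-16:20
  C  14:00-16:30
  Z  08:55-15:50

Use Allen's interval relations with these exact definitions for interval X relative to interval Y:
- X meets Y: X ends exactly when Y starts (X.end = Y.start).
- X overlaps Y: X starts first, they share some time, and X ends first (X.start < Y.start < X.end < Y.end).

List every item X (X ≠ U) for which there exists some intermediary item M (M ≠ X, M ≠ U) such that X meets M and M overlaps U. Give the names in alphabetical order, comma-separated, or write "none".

none

Target U = [15:00, 21:10].
Intermediaries M with M overlaps U: A, C, E, K, P, S, Z.
Via A — items with X meets A: none.
Via C — items with X meets C: none.
Via E — items with X meets E: none.
Via K — items with X meets K: none.
Via P — items with X meets P: none.
Via S — items with X meets S: none.
Via Z — items with X meets Z: none.
Union: none.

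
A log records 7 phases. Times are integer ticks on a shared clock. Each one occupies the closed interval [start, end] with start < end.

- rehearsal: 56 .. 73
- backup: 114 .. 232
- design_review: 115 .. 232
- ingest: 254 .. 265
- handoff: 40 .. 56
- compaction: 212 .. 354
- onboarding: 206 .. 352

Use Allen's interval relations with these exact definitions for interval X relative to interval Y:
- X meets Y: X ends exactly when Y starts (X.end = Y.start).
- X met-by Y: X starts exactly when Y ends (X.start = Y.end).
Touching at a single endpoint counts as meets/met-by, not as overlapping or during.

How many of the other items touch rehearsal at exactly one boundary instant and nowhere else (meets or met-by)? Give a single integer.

1

Target rehearsal = [56, 73].
backup [114, 232] → after → no.
compaction [212, 354] → after → no.
design_review [115, 232] → after → no.
handoff [40, 56] → meets → counts.
ingest [254, 265] → after → no.
onboarding [206, 352] → after → no.
Total: 1.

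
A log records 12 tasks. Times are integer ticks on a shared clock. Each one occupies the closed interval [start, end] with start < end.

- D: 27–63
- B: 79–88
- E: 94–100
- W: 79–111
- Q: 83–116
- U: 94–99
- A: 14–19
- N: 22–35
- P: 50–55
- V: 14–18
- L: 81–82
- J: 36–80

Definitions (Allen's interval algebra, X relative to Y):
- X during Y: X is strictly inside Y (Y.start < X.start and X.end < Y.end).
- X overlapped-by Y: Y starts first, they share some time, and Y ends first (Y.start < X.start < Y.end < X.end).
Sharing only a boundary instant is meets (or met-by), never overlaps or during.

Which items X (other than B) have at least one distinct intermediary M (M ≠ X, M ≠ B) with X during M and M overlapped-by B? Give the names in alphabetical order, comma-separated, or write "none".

Target B = [79, 88].
Intermediaries M with M overlapped-by B: Q.
Via Q — items with X during Q: E, U.
Union: E, U.

E, U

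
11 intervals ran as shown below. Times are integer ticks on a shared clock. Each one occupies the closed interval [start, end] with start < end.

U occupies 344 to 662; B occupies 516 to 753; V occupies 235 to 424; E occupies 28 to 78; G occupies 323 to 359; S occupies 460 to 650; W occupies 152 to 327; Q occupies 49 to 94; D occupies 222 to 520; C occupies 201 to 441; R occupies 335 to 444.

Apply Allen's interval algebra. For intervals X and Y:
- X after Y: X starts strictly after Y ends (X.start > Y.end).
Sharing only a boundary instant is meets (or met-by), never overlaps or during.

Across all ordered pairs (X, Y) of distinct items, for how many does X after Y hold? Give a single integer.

Checking all 110 ordered pairs for relation 'after'; matching pairs in alphabetical order:
(B, C): B after C ✓
(B, E): B after E ✓
(B, G): B after G ✓
(B, Q): B after Q ✓
(B, R): B after R ✓
(B, V): B after V ✓
(B, W): B after W ✓
(C, E): C after E ✓
(C, Q): C after Q ✓
(D, E): D after E ✓
(D, Q): D after Q ✓
(G, E): G after E ✓
(G, Q): G after Q ✓
(R, E): R after E ✓
(R, Q): R after Q ✓
(R, W): R after W ✓
(S, C): S after C ✓
(S, E): S after E ✓
(S, G): S after G ✓
(S, Q): S after Q ✓
(S, R): S after R ✓
(S, V): S after V ✓
(S, W): S after W ✓
(U, E): U after E ✓
... plus 6 further pairs not listed.
Count: 30.

30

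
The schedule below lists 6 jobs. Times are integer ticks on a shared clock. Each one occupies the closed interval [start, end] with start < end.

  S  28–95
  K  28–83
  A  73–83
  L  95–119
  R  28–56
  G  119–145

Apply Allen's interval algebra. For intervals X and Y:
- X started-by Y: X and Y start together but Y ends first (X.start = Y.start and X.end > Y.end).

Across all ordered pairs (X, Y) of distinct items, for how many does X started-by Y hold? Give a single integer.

3

Checking all 30 ordered pairs for relation 'started-by'; matching pairs in alphabetical order:
(K, R): K started-by R ✓
(S, K): S started-by K ✓
(S, R): S started-by R ✓
Count: 3.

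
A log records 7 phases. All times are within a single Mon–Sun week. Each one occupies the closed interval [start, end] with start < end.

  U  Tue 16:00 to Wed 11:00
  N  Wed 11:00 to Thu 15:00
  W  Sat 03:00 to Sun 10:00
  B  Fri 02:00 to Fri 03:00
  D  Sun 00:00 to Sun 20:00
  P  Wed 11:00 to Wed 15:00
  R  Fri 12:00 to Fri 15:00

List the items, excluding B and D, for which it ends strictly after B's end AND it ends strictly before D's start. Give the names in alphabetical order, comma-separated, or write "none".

R

Conditions: its end is strictly after B's end (X.end > Fri 03:00) AND its end is strictly before D's start (X.end < Sun 00:00).
N: end Thu 15:00 > Fri 03:00? ✗; end Thu 15:00 < Sun 00:00? ✓ → no.
P: end Wed 15:00 > Fri 03:00? ✗; end Wed 15:00 < Sun 00:00? ✓ → no.
R: end Fri 15:00 > Fri 03:00? ✓; end Fri 15:00 < Sun 00:00? ✓ → yes.
U: end Wed 11:00 > Fri 03:00? ✗; end Wed 11:00 < Sun 00:00? ✓ → no.
W: end Sun 10:00 > Fri 03:00? ✓; end Sun 10:00 < Sun 00:00? ✗ → no.
Result: R.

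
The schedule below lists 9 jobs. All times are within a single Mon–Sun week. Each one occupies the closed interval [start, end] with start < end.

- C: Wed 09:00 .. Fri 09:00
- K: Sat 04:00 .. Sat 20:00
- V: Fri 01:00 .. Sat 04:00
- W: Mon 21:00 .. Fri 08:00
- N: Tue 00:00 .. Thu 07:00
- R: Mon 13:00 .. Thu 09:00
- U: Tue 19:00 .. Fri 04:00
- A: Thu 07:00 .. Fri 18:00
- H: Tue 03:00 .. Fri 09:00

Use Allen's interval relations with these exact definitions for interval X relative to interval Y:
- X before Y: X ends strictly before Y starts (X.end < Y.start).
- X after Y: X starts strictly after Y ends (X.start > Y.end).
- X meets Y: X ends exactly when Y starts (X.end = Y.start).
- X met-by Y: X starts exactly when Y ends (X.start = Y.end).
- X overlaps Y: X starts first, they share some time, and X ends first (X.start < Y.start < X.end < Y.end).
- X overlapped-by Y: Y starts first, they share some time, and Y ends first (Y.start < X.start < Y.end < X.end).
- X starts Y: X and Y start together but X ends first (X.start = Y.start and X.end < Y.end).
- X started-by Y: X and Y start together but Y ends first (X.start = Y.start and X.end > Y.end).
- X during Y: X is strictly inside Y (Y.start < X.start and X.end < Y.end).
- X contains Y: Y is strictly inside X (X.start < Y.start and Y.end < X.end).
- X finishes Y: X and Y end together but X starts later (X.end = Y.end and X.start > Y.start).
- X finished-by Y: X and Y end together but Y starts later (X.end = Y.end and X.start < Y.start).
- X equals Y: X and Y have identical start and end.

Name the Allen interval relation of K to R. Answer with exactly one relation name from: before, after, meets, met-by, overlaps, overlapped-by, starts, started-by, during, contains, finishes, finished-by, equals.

after

K = [Sat 04:00, Sat 20:00]; R = [Mon 13:00, Thu 09:00].
Compare endpoints: K.start > R.start, K.start > R.end, K.end > R.start, K.end > R.end.
That pattern is 'after'.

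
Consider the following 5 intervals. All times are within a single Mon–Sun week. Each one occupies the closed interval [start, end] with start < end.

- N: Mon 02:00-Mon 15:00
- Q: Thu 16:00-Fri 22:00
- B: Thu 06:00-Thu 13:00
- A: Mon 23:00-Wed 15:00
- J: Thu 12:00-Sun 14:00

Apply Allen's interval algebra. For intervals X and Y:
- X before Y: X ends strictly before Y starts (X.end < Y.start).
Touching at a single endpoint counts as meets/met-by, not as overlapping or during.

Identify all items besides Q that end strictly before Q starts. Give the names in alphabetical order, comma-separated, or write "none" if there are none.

A, B, N

Target Q = [Thu 16:00, Fri 22:00].
A [Mon 23:00, Wed 15:00] → before → yes.
B [Thu 06:00, Thu 13:00] → before → yes.
J [Thu 12:00, Sun 14:00] → contains → no.
N [Mon 02:00, Mon 15:00] → before → yes.
Result: A, B, N.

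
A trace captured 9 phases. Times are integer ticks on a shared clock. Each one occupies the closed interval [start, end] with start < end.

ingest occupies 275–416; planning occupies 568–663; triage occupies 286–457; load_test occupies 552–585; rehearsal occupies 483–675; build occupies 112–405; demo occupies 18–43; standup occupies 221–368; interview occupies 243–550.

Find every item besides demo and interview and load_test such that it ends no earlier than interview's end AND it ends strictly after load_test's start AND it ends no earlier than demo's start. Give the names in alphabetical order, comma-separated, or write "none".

Conditions: its end is no earlier than interview's end (X.end >= 550) AND its end is strictly after load_test's start (X.end > 552) AND its end is no earlier than demo's start (X.end >= 18).
build: end 405 >= 550? ✗; end 405 > 552? ✗; end 405 >= 18? ✓ → no.
ingest: end 416 >= 550? ✗; end 416 > 552? ✗; end 416 >= 18? ✓ → no.
planning: end 663 >= 550? ✓; end 663 > 552? ✓; end 663 >= 18? ✓ → yes.
rehearsal: end 675 >= 550? ✓; end 675 > 552? ✓; end 675 >= 18? ✓ → yes.
standup: end 368 >= 550? ✗; end 368 > 552? ✗; end 368 >= 18? ✓ → no.
triage: end 457 >= 550? ✗; end 457 > 552? ✗; end 457 >= 18? ✓ → no.
Result: planning, rehearsal.

planning, rehearsal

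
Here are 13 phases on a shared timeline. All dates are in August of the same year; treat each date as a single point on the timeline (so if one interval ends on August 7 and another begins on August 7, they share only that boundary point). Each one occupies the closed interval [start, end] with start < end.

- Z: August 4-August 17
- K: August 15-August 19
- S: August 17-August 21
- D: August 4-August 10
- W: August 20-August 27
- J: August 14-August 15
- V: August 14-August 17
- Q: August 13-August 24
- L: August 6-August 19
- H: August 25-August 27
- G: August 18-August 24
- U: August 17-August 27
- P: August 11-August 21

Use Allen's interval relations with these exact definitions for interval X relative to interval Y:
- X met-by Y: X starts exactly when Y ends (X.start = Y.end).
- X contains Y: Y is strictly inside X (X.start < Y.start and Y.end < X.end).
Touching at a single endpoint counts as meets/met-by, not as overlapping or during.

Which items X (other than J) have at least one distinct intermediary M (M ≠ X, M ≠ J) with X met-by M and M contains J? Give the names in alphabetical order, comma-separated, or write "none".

S, U

Target J = [August 14, August 15].
Intermediaries M with M contains J: L, P, Q, Z.
Via L — items with X met-by L: none.
Via P — items with X met-by P: none.
Via Q — items with X met-by Q: none.
Via Z — items with X met-by Z: S, U.
Union: S, U.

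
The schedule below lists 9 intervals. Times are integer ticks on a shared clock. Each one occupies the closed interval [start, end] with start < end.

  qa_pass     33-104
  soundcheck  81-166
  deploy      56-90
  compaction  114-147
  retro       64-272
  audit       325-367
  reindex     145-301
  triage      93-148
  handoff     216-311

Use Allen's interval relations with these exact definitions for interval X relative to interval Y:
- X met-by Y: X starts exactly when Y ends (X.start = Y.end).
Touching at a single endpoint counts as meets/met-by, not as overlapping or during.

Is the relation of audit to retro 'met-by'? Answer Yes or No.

audit = [325, 367], retro = [64, 272].
Actual relation of audit to retro: after.
Asked whether 'met-by' holds → No.

No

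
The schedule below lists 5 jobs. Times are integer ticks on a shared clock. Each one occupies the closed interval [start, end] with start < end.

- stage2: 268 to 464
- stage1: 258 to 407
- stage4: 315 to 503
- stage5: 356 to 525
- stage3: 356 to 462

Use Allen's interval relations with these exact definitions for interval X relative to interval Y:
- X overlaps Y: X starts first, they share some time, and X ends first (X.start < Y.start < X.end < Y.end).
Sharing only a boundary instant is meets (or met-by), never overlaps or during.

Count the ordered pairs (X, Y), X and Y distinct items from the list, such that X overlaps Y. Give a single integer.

7

Checking all 20 ordered pairs for relation 'overlaps'; matching pairs in alphabetical order:
(stage1, stage2): stage1 overlaps stage2 ✓
(stage1, stage3): stage1 overlaps stage3 ✓
(stage1, stage4): stage1 overlaps stage4 ✓
(stage1, stage5): stage1 overlaps stage5 ✓
(stage2, stage4): stage2 overlaps stage4 ✓
(stage2, stage5): stage2 overlaps stage5 ✓
(stage4, stage5): stage4 overlaps stage5 ✓
Count: 7.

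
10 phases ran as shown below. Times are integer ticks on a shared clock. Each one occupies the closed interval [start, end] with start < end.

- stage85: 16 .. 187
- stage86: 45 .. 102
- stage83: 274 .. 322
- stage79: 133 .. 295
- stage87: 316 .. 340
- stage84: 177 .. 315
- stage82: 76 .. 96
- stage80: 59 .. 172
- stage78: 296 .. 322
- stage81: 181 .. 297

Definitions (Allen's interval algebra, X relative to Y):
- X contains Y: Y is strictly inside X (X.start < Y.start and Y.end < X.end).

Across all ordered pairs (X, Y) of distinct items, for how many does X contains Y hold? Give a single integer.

6

Checking all 90 ordered pairs for relation 'contains'; matching pairs in alphabetical order:
(stage80, stage82): stage80 contains stage82 ✓
(stage84, stage81): stage84 contains stage81 ✓
(stage85, stage80): stage85 contains stage80 ✓
(stage85, stage82): stage85 contains stage82 ✓
(stage85, stage86): stage85 contains stage86 ✓
(stage86, stage82): stage86 contains stage82 ✓
Count: 6.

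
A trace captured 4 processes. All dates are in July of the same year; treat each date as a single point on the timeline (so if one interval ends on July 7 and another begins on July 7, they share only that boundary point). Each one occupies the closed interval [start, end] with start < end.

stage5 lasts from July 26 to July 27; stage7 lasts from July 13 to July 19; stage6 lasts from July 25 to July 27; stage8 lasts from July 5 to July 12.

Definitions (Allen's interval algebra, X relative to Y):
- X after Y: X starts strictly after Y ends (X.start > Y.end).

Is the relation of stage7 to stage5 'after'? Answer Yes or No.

stage7 = [July 13, July 19], stage5 = [July 26, July 27].
Actual relation of stage7 to stage5: before.
Asked whether 'after' holds → No.

No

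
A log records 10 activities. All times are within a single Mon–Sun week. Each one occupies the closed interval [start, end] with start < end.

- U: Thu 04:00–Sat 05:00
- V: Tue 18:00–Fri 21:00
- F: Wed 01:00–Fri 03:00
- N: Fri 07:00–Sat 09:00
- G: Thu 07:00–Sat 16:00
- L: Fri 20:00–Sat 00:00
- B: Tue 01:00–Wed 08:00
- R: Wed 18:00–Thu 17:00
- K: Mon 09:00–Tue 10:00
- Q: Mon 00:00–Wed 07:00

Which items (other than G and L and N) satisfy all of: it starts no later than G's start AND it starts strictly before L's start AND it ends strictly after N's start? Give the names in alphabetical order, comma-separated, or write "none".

U, V

Conditions: its start is no later than G's start (X.start <= Thu 07:00) AND its start is strictly before L's start (X.start < Fri 20:00) AND its end is strictly after N's start (X.end > Fri 07:00).
B: start Tue 01:00 <= Thu 07:00? ✓; start Tue 01:00 < Fri 20:00? ✓; end Wed 08:00 > Fri 07:00? ✗ → no.
F: start Wed 01:00 <= Thu 07:00? ✓; start Wed 01:00 < Fri 20:00? ✓; end Fri 03:00 > Fri 07:00? ✗ → no.
K: start Mon 09:00 <= Thu 07:00? ✓; start Mon 09:00 < Fri 20:00? ✓; end Tue 10:00 > Fri 07:00? ✗ → no.
Q: start Mon 00:00 <= Thu 07:00? ✓; start Mon 00:00 < Fri 20:00? ✓; end Wed 07:00 > Fri 07:00? ✗ → no.
R: start Wed 18:00 <= Thu 07:00? ✓; start Wed 18:00 < Fri 20:00? ✓; end Thu 17:00 > Fri 07:00? ✗ → no.
U: start Thu 04:00 <= Thu 07:00? ✓; start Thu 04:00 < Fri 20:00? ✓; end Sat 05:00 > Fri 07:00? ✓ → yes.
V: start Tue 18:00 <= Thu 07:00? ✓; start Tue 18:00 < Fri 20:00? ✓; end Fri 21:00 > Fri 07:00? ✓ → yes.
Result: U, V.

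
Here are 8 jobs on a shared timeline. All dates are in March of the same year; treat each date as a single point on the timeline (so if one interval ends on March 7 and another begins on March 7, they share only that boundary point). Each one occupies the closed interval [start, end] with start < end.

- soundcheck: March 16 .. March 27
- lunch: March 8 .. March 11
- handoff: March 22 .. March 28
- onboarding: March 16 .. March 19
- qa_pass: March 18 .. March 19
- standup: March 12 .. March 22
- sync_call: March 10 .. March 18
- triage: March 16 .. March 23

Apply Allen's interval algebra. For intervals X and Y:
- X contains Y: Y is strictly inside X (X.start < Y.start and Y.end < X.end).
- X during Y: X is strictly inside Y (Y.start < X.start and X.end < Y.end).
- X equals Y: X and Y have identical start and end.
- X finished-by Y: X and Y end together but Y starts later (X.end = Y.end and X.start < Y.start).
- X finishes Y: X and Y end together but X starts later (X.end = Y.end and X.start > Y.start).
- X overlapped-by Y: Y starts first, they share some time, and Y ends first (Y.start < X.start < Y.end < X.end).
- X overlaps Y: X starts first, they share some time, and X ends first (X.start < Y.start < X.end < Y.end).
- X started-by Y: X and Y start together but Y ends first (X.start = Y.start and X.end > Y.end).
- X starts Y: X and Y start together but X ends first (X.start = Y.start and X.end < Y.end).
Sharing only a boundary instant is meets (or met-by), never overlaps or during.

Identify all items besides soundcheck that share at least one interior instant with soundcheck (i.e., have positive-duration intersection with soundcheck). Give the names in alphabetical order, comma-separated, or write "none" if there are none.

Target soundcheck = [March 16, March 27].
handoff [March 22, March 28] → overlapped-by → yes.
lunch [March 8, March 11] → before → no.
onboarding [March 16, March 19] → starts → yes.
qa_pass [March 18, March 19] → during → yes.
standup [March 12, March 22] → overlaps → yes.
sync_call [March 10, March 18] → overlaps → yes.
triage [March 16, March 23] → starts → yes.
Result: handoff, onboarding, qa_pass, standup, sync_call, triage.

handoff, onboarding, qa_pass, standup, sync_call, triage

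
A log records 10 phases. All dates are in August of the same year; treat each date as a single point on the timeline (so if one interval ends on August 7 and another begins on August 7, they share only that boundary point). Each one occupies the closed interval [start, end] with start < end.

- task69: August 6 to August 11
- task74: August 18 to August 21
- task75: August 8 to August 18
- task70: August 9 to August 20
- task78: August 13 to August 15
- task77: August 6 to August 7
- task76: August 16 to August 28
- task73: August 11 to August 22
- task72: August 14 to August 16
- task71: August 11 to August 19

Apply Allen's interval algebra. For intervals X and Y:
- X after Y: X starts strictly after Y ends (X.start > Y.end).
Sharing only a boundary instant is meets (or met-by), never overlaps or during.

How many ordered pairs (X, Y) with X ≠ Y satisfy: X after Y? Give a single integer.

Checking all 90 ordered pairs for relation 'after'; matching pairs in alphabetical order:
(task70, task77): task70 after task77 ✓
(task71, task77): task71 after task77 ✓
(task72, task69): task72 after task69 ✓
(task72, task77): task72 after task77 ✓
(task73, task77): task73 after task77 ✓
(task74, task69): task74 after task69 ✓
(task74, task72): task74 after task72 ✓
(task74, task77): task74 after task77 ✓
(task74, task78): task74 after task78 ✓
(task75, task77): task75 after task77 ✓
(task76, task69): task76 after task69 ✓
(task76, task77): task76 after task77 ✓
(task76, task78): task76 after task78 ✓
(task78, task69): task78 after task69 ✓
(task78, task77): task78 after task77 ✓
Count: 15.

15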